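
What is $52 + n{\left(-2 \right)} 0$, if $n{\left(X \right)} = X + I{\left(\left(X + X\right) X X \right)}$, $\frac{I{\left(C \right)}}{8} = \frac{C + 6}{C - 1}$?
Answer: $52$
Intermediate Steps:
$I{\left(C \right)} = \frac{8 \left(6 + C\right)}{-1 + C}$ ($I{\left(C \right)} = 8 \frac{C + 6}{C - 1} = 8 \frac{6 + C}{-1 + C} = \frac{8 \left(6 + C\right)}{-1 + C}$)
$n{\left(X \right)} = X + \frac{8 \left(6 + 2 X^{3}\right)}{-1 + 2 X^{3}}$ ($n{\left(X \right)} = X + \frac{8 \left(6 + \left(X + X\right) X X\right)}{-1 + \left(X + X\right) X X} = X + \frac{8 \left(6 + 2 X X X\right)}{-1 + 2 X X X} = X + \frac{8 \left(6 + 2 X^{2} X\right)}{-1 + 2 X^{2} X} = X + \frac{8 \left(6 + 2 X^{3}\right)}{-1 + 2 X^{3}}$)
$52 + n{\left(-2 \right)} 0 = 52 + \frac{48 - -2 + 2 \left(-2\right)^{4} + 16 \left(-2\right)^{3}}{-1 + 2 \left(-2\right)^{3}} \cdot 0 = 52 + \frac{48 + 2 + 2 \cdot 16 + 16 \left(-8\right)}{-1 + 2 \left(-8\right)} 0 = 52 + \frac{48 + 2 + 32 - 128}{-1 - 16} \cdot 0 = 52 + \frac{1}{-17} \left(-46\right) 0 = 52 + \left(- \frac{1}{17}\right) \left(-46\right) 0 = 52 + \frac{46}{17} \cdot 0 = 52 + 0 = 52$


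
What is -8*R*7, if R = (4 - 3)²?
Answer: -56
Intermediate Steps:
R = 1 (R = 1² = 1)
-8*R*7 = -8*1*7 = -8*7 = -56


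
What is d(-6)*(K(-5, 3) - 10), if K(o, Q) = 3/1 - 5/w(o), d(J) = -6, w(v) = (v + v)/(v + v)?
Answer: 72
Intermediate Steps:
w(v) = 1 (w(v) = (2*v)/((2*v)) = (2*v)*(1/(2*v)) = 1)
K(o, Q) = -2 (K(o, Q) = 3/1 - 5/1 = 3*1 - 5*1 = 3 - 5 = -2)
d(-6)*(K(-5, 3) - 10) = -6*(-2 - 10) = -6*(-12) = 72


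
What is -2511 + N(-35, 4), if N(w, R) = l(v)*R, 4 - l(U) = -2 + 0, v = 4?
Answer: -2487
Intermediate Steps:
l(U) = 6 (l(U) = 4 - (-2 + 0) = 4 - 1*(-2) = 4 + 2 = 6)
N(w, R) = 6*R
-2511 + N(-35, 4) = -2511 + 6*4 = -2511 + 24 = -2487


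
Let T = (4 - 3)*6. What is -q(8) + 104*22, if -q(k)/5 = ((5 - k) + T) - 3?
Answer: 2288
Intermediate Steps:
T = 6 (T = 1*6 = 6)
q(k) = -40 + 5*k (q(k) = -5*(((5 - k) + 6) - 3) = -5*((11 - k) - 3) = -5*(8 - k) = -40 + 5*k)
-q(8) + 104*22 = -(-40 + 5*8) + 104*22 = -(-40 + 40) + 2288 = -1*0 + 2288 = 0 + 2288 = 2288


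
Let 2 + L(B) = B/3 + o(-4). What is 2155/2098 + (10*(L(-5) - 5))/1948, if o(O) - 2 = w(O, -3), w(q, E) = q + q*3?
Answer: 2791795/3065178 ≈ 0.91081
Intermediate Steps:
w(q, E) = 4*q (w(q, E) = q + 3*q = 4*q)
o(O) = 2 + 4*O
L(B) = -16 + B/3 (L(B) = -2 + (B/3 + (2 + 4*(-4))) = -2 + (B*(⅓) + (2 - 16)) = -2 + (B/3 - 14) = -2 + (-14 + B/3) = -16 + B/3)
2155/2098 + (10*(L(-5) - 5))/1948 = 2155/2098 + (10*((-16 + (⅓)*(-5)) - 5))/1948 = 2155*(1/2098) + (10*((-16 - 5/3) - 5))*(1/1948) = 2155/2098 + (10*(-53/3 - 5))*(1/1948) = 2155/2098 + (10*(-68/3))*(1/1948) = 2155/2098 - 680/3*1/1948 = 2155/2098 - 170/1461 = 2791795/3065178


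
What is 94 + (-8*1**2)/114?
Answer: 5354/57 ≈ 93.930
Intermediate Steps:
94 + (-8*1**2)/114 = 94 + (-8*1)/114 = 94 + (1/114)*(-8) = 94 - 4/57 = 5354/57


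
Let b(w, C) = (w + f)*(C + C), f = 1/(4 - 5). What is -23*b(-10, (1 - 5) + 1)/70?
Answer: -759/35 ≈ -21.686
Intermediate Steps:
f = -1 (f = 1/(-1) = -1)
b(w, C) = 2*C*(-1 + w) (b(w, C) = (w - 1)*(C + C) = (-1 + w)*(2*C) = 2*C*(-1 + w))
-23*b(-10, (1 - 5) + 1)/70 = -23*2*((1 - 5) + 1)*(-1 - 10)/70 = -23*2*(-4 + 1)*(-11)/70 = -23*2*(-3)*(-11)/70 = -1518/70 = -23*33/35 = -759/35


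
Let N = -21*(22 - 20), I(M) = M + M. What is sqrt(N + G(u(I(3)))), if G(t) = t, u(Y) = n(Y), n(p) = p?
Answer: 6*I ≈ 6.0*I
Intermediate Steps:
I(M) = 2*M
u(Y) = Y
N = -42 (N = -21*2 = -42)
sqrt(N + G(u(I(3)))) = sqrt(-42 + 2*3) = sqrt(-42 + 6) = sqrt(-36) = 6*I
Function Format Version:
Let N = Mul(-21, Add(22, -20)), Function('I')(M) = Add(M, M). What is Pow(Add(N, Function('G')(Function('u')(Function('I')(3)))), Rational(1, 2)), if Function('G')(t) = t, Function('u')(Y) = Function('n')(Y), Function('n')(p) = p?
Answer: Mul(6, I) ≈ Mul(6.0000, I)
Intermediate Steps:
Function('I')(M) = Mul(2, M)
Function('u')(Y) = Y
N = -42 (N = Mul(-21, 2) = -42)
Pow(Add(N, Function('G')(Function('u')(Function('I')(3)))), Rational(1, 2)) = Pow(Add(-42, Mul(2, 3)), Rational(1, 2)) = Pow(Add(-42, 6), Rational(1, 2)) = Pow(-36, Rational(1, 2)) = Mul(6, I)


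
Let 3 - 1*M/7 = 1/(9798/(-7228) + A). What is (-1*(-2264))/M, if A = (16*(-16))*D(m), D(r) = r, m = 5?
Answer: 10484174216/97272497 ≈ 107.78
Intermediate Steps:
A = -1280 (A = (16*(-16))*5 = -256*5 = -1280)
M = 97272497/4630819 (M = 21 - 7/(9798/(-7228) - 1280) = 21 - 7/(9798*(-1/7228) - 1280) = 21 - 7/(-4899/3614 - 1280) = 21 - 7/(-4630819/3614) = 21 - 7*(-3614/4630819) = 21 + 25298/4630819 = 97272497/4630819 ≈ 21.005)
(-1*(-2264))/M = (-1*(-2264))/(97272497/4630819) = 2264*(4630819/97272497) = 10484174216/97272497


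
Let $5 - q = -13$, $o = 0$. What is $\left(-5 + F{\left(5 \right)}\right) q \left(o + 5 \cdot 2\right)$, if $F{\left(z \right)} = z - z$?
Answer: $-900$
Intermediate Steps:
$q = 18$ ($q = 5 - -13 = 5 + 13 = 18$)
$F{\left(z \right)} = 0$
$\left(-5 + F{\left(5 \right)}\right) q \left(o + 5 \cdot 2\right) = \left(-5 + 0\right) 18 \left(0 + 5 \cdot 2\right) = \left(-5\right) 18 \left(0 + 10\right) = \left(-90\right) 10 = -900$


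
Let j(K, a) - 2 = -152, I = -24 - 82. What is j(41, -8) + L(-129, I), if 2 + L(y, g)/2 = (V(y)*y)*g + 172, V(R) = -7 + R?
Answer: -3719138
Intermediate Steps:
I = -106
j(K, a) = -150 (j(K, a) = 2 - 152 = -150)
L(y, g) = 340 + 2*g*y*(-7 + y) (L(y, g) = -4 + 2*(((-7 + y)*y)*g + 172) = -4 + 2*((y*(-7 + y))*g + 172) = -4 + 2*(g*y*(-7 + y) + 172) = -4 + 2*(172 + g*y*(-7 + y)) = -4 + (344 + 2*g*y*(-7 + y)) = 340 + 2*g*y*(-7 + y))
j(41, -8) + L(-129, I) = -150 + (340 + 2*(-106)*(-129)*(-7 - 129)) = -150 + (340 + 2*(-106)*(-129)*(-136)) = -150 + (340 - 3719328) = -150 - 3718988 = -3719138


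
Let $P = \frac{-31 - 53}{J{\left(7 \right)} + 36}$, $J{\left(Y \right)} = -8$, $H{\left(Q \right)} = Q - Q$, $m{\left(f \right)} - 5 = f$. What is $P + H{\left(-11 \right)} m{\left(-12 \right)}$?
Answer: $-3$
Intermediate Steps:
$m{\left(f \right)} = 5 + f$
$H{\left(Q \right)} = 0$
$P = -3$ ($P = \frac{-31 - 53}{-8 + 36} = - \frac{84}{28} = \left(-84\right) \frac{1}{28} = -3$)
$P + H{\left(-11 \right)} m{\left(-12 \right)} = -3 + 0 \left(5 - 12\right) = -3 + 0 \left(-7\right) = -3 + 0 = -3$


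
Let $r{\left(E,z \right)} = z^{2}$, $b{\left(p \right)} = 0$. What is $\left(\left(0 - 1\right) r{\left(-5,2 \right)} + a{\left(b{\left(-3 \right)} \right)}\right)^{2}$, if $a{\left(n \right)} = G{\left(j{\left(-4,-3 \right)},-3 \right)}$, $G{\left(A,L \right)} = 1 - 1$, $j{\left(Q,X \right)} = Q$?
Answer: $16$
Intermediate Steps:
$G{\left(A,L \right)} = 0$
$a{\left(n \right)} = 0$
$\left(\left(0 - 1\right) r{\left(-5,2 \right)} + a{\left(b{\left(-3 \right)} \right)}\right)^{2} = \left(\left(0 - 1\right) 2^{2} + 0\right)^{2} = \left(\left(-1\right) 4 + 0\right)^{2} = \left(-4 + 0\right)^{2} = \left(-4\right)^{2} = 16$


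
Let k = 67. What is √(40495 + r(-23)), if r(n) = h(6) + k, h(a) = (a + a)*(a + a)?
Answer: √40706 ≈ 201.76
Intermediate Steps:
h(a) = 4*a² (h(a) = (2*a)*(2*a) = 4*a²)
r(n) = 211 (r(n) = 4*6² + 67 = 4*36 + 67 = 144 + 67 = 211)
√(40495 + r(-23)) = √(40495 + 211) = √40706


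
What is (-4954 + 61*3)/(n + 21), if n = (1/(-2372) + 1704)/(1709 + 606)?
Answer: -26198419780/119356667 ≈ -219.50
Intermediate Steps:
n = 4041887/5491180 (n = (-1/2372 + 1704)/2315 = (4041887/2372)*(1/2315) = 4041887/5491180 ≈ 0.73607)
(-4954 + 61*3)/(n + 21) = (-4954 + 61*3)/(4041887/5491180 + 21) = (-4954 + 183)/(119356667/5491180) = -4771*5491180/119356667 = -26198419780/119356667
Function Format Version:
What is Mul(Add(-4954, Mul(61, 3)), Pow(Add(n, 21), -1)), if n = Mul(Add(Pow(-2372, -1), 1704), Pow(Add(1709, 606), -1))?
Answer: Rational(-26198419780, 119356667) ≈ -219.50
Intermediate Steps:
n = Rational(4041887, 5491180) (n = Mul(Add(Rational(-1, 2372), 1704), Pow(2315, -1)) = Mul(Rational(4041887, 2372), Rational(1, 2315)) = Rational(4041887, 5491180) ≈ 0.73607)
Mul(Add(-4954, Mul(61, 3)), Pow(Add(n, 21), -1)) = Mul(Add(-4954, Mul(61, 3)), Pow(Add(Rational(4041887, 5491180), 21), -1)) = Mul(Add(-4954, 183), Pow(Rational(119356667, 5491180), -1)) = Mul(-4771, Rational(5491180, 119356667)) = Rational(-26198419780, 119356667)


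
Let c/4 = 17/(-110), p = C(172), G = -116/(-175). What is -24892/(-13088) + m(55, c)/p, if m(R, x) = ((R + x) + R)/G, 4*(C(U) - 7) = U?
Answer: 27149493/5218840 ≈ 5.2022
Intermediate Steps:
C(U) = 7 + U/4
G = 116/175 (G = -116*(-1/175) = 116/175 ≈ 0.66286)
p = 50 (p = 7 + (¼)*172 = 7 + 43 = 50)
c = -34/55 (c = 4*(17/(-110)) = 4*(17*(-1/110)) = 4*(-17/110) = -34/55 ≈ -0.61818)
m(R, x) = 175*R/58 + 175*x/116 (m(R, x) = ((R + x) + R)/(116/175) = (x + 2*R)*(175/116) = 175*R/58 + 175*x/116)
-24892/(-13088) + m(55, c)/p = -24892/(-13088) + ((175/58)*55 + (175/116)*(-34/55))/50 = -24892*(-1/13088) + (9625/58 - 595/638)*(1/50) = 6223/3272 + (52640/319)*(1/50) = 6223/3272 + 5264/1595 = 27149493/5218840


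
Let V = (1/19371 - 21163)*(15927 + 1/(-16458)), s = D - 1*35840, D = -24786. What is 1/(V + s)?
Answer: -159403959/53738856420597674 ≈ -2.9663e-9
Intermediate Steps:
s = -60626 (s = -24786 - 1*35840 = -24786 - 35840 = -60626)
V = -53729192396179340/159403959 (V = (1/19371 - 21163)*(15927 - 1/16458) = -409948472/19371*262126565/16458 = -53729192396179340/159403959 ≈ -3.3706e+8)
1/(V + s) = 1/(-53729192396179340/159403959 - 60626) = 1/(-53738856420597674/159403959) = -159403959/53738856420597674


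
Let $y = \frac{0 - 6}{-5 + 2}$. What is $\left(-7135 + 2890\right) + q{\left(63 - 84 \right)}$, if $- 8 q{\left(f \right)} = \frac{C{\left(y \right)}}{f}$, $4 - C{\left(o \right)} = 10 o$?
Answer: $- \frac{89147}{21} \approx -4245.1$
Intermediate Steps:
$y = 2$ ($y = - \frac{6}{-3} = \left(-6\right) \left(- \frac{1}{3}\right) = 2$)
$C{\left(o \right)} = 4 - 10 o$
$q{\left(f \right)} = \frac{2}{f}$ ($q{\left(f \right)} = - \frac{\left(4 - 20\right) \frac{1}{f}}{8} = - \frac{\left(-16\right) \frac{1}{f}}{8} = \frac{2}{f}$)
$\left(-7135 + 2890\right) + q{\left(63 - 84 \right)} = \left(-7135 + 2890\right) + \frac{2}{63 - 84} = -4245 + \frac{2}{63 - 84} = -4245 + \frac{2}{-21} = -4245 + 2 \left(- \frac{1}{21}\right) = -4245 - \frac{2}{21} = - \frac{89147}{21}$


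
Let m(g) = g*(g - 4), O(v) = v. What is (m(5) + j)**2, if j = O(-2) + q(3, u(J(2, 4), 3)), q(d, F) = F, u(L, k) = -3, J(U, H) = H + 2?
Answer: 0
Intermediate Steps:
J(U, H) = 2 + H
m(g) = g*(-4 + g)
j = -5 (j = -2 - 3 = -5)
(m(5) + j)**2 = (5*(-4 + 5) - 5)**2 = (5*1 - 5)**2 = (5 - 5)**2 = 0**2 = 0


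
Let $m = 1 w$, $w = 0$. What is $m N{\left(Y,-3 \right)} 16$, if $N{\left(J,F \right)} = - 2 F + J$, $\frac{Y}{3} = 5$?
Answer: $0$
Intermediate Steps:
$Y = 15$ ($Y = 3 \cdot 5 = 15$)
$N{\left(J,F \right)} = J - 2 F$
$m = 0$ ($m = 1 \cdot 0 = 0$)
$m N{\left(Y,-3 \right)} 16 = 0 \left(15 - -6\right) 16 = 0 \left(15 + 6\right) 16 = 0 \cdot 21 \cdot 16 = 0 \cdot 16 = 0$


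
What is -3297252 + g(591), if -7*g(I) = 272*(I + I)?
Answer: -23402268/7 ≈ -3.3432e+6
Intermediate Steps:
g(I) = -544*I/7 (g(I) = -272*(I + I)/7 = -272*2*I/7 = -544*I/7)
-3297252 + g(591) = -3297252 - 544/7*591 = -3297252 - 321504/7 = -23402268/7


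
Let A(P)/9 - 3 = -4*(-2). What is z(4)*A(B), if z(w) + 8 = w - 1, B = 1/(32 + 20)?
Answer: -495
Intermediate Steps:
B = 1/52 ≈ 0.019231
z(w) = -9 + w (z(w) = -8 + (w - 1) = -8 + (-1 + w) = -9 + w)
A(P) = 99 (A(P) = 27 + 9*(-4*(-2)) = 27 + 9*8 = 27 + 72 = 99)
z(4)*A(B) = (-9 + 4)*99 = -5*99 = -495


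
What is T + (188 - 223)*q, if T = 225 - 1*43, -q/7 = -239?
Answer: -58373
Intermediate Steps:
q = 1673 (q = -7*(-239) = 1673)
T = 182 (T = 225 - 43 = 182)
T + (188 - 223)*q = 182 + (188 - 223)*1673 = 182 - 35*1673 = 182 - 58555 = -58373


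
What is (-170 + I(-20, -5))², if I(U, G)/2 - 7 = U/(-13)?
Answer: 3952144/169 ≈ 23385.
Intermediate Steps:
I(U, G) = 14 - 2*U/13 (I(U, G) = 14 + 2*(U/(-13)) = 14 + 2*(U*(-1/13)) = 14 + 2*(-U/13) = 14 - 2*U/13)
(-170 + I(-20, -5))² = (-170 + (14 - 2/13*(-20)))² = (-170 + (14 + 40/13))² = (-170 + 222/13)² = (-1988/13)² = 3952144/169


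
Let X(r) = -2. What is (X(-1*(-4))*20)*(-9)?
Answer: 360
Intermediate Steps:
(X(-1*(-4))*20)*(-9) = -2*20*(-9) = -40*(-9) = 360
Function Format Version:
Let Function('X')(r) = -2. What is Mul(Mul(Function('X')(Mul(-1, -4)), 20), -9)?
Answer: 360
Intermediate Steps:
Mul(Mul(Function('X')(Mul(-1, -4)), 20), -9) = Mul(Mul(-2, 20), -9) = Mul(-40, -9) = 360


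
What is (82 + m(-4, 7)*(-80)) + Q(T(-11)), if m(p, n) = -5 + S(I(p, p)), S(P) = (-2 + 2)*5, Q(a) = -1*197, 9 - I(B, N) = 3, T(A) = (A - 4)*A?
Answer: 285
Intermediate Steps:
T(A) = A*(-4 + A) (T(A) = (-4 + A)*A = A*(-4 + A))
I(B, N) = 6 (I(B, N) = 9 - 1*3 = 9 - 3 = 6)
Q(a) = -197
S(P) = 0 (S(P) = 0*5 = 0)
m(p, n) = -5 (m(p, n) = -5 + 0 = -5)
(82 + m(-4, 7)*(-80)) + Q(T(-11)) = (82 - 5*(-80)) - 197 = (82 + 400) - 197 = 482 - 197 = 285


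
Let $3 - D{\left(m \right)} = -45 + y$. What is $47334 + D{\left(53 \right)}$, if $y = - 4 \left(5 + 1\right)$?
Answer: $47406$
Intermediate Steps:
$y = -24$ ($y = \left(-4\right) 6 = -24$)
$D{\left(m \right)} = 72$ ($D{\left(m \right)} = 3 - \left(-45 - 24\right) = 3 - -69 = 3 + 69 = 72$)
$47334 + D{\left(53 \right)} = 47334 + 72 = 47406$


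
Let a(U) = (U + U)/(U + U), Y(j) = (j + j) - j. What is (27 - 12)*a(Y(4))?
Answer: 15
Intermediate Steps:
Y(j) = j (Y(j) = 2*j - j = j)
a(U) = 1 (a(U) = (2*U)/((2*U)) = (2*U)*(1/(2*U)) = 1)
(27 - 12)*a(Y(4)) = (27 - 12)*1 = 15*1 = 15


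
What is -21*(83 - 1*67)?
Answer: -336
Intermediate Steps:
-21*(83 - 1*67) = -21*(83 - 67) = -21*16 = -336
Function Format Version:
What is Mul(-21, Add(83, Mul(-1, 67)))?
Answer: -336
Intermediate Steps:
Mul(-21, Add(83, Mul(-1, 67))) = Mul(-21, Add(83, -67)) = Mul(-21, 16) = -336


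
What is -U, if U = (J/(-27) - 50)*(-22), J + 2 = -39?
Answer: -28798/27 ≈ -1066.6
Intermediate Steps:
J = -41 (J = -2 - 39 = -41)
U = 28798/27 (U = (-41/(-27) - 50)*(-22) = (-41*(-1/27) - 50)*(-22) = (41/27 - 50)*(-22) = -1309/27*(-22) = 28798/27 ≈ 1066.6)
-U = -1*28798/27 = -28798/27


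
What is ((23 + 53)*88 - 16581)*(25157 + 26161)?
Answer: -507688974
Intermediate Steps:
((23 + 53)*88 - 16581)*(25157 + 26161) = (76*88 - 16581)*51318 = (6688 - 16581)*51318 = -9893*51318 = -507688974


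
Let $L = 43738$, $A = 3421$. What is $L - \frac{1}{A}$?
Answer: $\frac{149627697}{3421} \approx 43738.0$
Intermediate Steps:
$L - \frac{1}{A} = 43738 - \frac{1}{3421} = \frac{149627697}{3421}$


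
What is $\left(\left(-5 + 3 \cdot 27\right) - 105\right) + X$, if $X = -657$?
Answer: $-686$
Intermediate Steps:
$\left(\left(-5 + 3 \cdot 27\right) - 105\right) + X = \left(\left(-5 + 3 \cdot 27\right) - 105\right) - 657 = \left(\left(-5 + 81\right) - 105\right) - 657 = \left(76 - 105\right) - 657 = -29 - 657 = -686$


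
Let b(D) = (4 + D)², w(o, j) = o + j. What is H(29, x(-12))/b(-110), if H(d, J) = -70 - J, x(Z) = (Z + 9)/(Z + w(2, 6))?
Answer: -283/44944 ≈ -0.0062967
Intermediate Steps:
w(o, j) = j + o
x(Z) = (9 + Z)/(8 + Z) (x(Z) = (Z + 9)/(Z + (6 + 2)) = (9 + Z)/(Z + 8) = (9 + Z)/(8 + Z))
H(29, x(-12))/b(-110) = (-70 - (9 - 12)/(8 - 12))/((4 - 110)²) = (-70 - (-3)/(-4))/((-106)²) = (-70 - (-1)*(-3)/4)/11236 = (-70 - 1*¾)*(1/11236) = (-70 - ¾)*(1/11236) = -283/4*1/11236 = -283/44944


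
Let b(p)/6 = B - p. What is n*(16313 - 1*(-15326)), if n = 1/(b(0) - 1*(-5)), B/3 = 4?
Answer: 31639/77 ≈ 410.90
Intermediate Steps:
B = 12 (B = 3*4 = 12)
b(p) = 72 - 6*p (b(p) = 6*(12 - p) = 72 - 6*p)
n = 1/77 (n = 1/((72 - 6*0) - 1*(-5)) = 1/((72 + 0) + 5) = 1/(72 + 5) = 1/77 ≈ 0.012987)
n*(16313 - 1*(-15326)) = (16313 - 1*(-15326))/77 = (16313 + 15326)/77 = (1/77)*31639 = 31639/77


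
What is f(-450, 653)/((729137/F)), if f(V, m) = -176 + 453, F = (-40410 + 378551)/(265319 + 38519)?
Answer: 93665057/221539527806 ≈ 0.00042279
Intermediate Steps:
F = 338141/303838 ≈ 1.1129
f(V, m) = 277
f(-450, 653)/((729137/F)) = 277/((729137/(338141/303838))) = 277/((729137*(303838/338141))) = 277/(221539527806/338141) = 277*(338141/221539527806) = 93665057/221539527806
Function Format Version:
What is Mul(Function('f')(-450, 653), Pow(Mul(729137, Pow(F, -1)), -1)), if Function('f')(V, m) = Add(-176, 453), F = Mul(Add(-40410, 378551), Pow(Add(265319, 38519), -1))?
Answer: Rational(93665057, 221539527806) ≈ 0.00042279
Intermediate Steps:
F = Rational(338141, 303838) (F = Mul(338141, Pow(303838, -1)) = Mul(338141, Rational(1, 303838)) = Rational(338141, 303838) ≈ 1.1129)
Function('f')(V, m) = 277
Mul(Function('f')(-450, 653), Pow(Mul(729137, Pow(F, -1)), -1)) = Mul(277, Pow(Mul(729137, Pow(Rational(338141, 303838), -1)), -1)) = Mul(277, Pow(Mul(729137, Rational(303838, 338141)), -1)) = Mul(277, Pow(Rational(221539527806, 338141), -1)) = Mul(277, Rational(338141, 221539527806)) = Rational(93665057, 221539527806)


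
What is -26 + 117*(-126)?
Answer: -14768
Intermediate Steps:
-26 + 117*(-126) = -26 - 14742 = -14768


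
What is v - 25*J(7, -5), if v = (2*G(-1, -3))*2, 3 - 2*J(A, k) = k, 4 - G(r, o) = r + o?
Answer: -68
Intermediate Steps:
G(r, o) = 4 - o - r (G(r, o) = 4 - (r + o) = 4 - (o + r) = 4 + (-o - r) = 4 - o - r)
J(A, k) = 3/2 - k/2
v = 32 (v = (2*(4 - 1*(-3) - 1*(-1)))*2 = (2*(4 + 3 + 1))*2 = (2*8)*2 = 16*2 = 32)
v - 25*J(7, -5) = 32 - 25*(3/2 - 1/2*(-5)) = 32 - 25*(3/2 + 5/2) = 32 - 25*4 = 32 - 100 = -68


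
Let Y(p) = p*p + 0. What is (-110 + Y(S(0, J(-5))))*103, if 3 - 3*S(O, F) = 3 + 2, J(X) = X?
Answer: -101558/9 ≈ -11284.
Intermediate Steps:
S(O, F) = -⅔ (S(O, F) = 1 - (3 + 2)/3 = 1 - ⅓*5 = 1 - 5/3 = -⅔)
Y(p) = p² (Y(p) = p² + 0 = p²)
(-110 + Y(S(0, J(-5))))*103 = (-110 + (-⅔)²)*103 = (-110 + 4/9)*103 = -986/9*103 = -101558/9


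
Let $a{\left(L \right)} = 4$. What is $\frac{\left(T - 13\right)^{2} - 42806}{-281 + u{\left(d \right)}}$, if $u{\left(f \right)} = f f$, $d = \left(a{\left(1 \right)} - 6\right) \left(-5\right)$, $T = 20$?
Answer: $\frac{42757}{181} \approx 236.23$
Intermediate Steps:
$d = 10$ ($d = \left(4 - 6\right) \left(-5\right) = \left(-2\right) \left(-5\right) = 10$)
$u{\left(f \right)} = f^{2}$
$\frac{\left(T - 13\right)^{2} - 42806}{-281 + u{\left(d \right)}} = \frac{\left(20 - 13\right)^{2} - 42806}{-281 + 10^{2}} = \frac{7^{2} - 42806}{-281 + 100} = \frac{49 - 42806}{-181} = \left(-42757\right) \left(- \frac{1}{181}\right) = \frac{42757}{181}$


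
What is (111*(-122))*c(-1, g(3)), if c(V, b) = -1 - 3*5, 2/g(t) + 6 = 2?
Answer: 216672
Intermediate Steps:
g(t) = -½ (g(t) = 2/(-6 + 2) = 2/(-4) = 2*(-¼) = -½)
c(V, b) = -16 (c(V, b) = -1 - 15 = -16)
(111*(-122))*c(-1, g(3)) = (111*(-122))*(-16) = -13542*(-16) = 216672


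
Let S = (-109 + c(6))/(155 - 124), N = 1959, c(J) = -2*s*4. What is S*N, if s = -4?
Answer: -150843/31 ≈ -4865.9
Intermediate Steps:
c(J) = 32 (c(J) = -2*(-4)*4 = 8*4 = 32)
S = -77/31 (S = (-109 + 32)/(155 - 124) = -77/31 ≈ -2.4839)
S*N = -77/31*1959 = -150843/31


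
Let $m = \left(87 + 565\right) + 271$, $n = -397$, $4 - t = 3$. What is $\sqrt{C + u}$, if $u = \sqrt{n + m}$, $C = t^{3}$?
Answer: $\sqrt{1 + \sqrt{526}} \approx 4.8923$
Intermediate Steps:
$t = 1$ ($t = 4 - 3 = 1$)
$m = 923$ ($m = 652 + 271 = 923$)
$C = 1$ ($C = 1^{3} = 1$)
$u = \sqrt{526}$ ($u = \sqrt{-397 + 923} = \sqrt{526} \approx 22.935$)
$\sqrt{C + u} = \sqrt{1 + \sqrt{526}}$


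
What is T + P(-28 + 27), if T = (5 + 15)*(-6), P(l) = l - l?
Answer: -120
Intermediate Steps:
P(l) = 0
T = -120 (T = 20*(-6) = -120)
T + P(-28 + 27) = -120 + 0 = -120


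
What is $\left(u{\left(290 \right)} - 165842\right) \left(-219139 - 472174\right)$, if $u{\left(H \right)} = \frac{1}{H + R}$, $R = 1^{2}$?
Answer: $\frac{33362779897573}{291} \approx 1.1465 \cdot 10^{11}$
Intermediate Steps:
$R = 1$
$u{\left(H \right)} = \frac{1}{1 + H}$ ($u{\left(H \right)} = \frac{1}{H + 1} = \frac{1}{1 + H}$)
$\left(u{\left(290 \right)} - 165842\right) \left(-219139 - 472174\right) = \left(\frac{1}{1 + 290} - 165842\right) \left(-219139 - 472174\right) = \left(\frac{1}{291} - 165842\right) \left(-691313\right) = \left(- \frac{48260021}{291}\right) \left(-691313\right) = \frac{33362779897573}{291}$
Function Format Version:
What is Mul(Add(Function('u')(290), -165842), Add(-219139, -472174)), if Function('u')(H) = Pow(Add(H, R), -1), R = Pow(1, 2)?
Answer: Rational(33362779897573, 291) ≈ 1.1465e+11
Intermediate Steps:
R = 1
Function('u')(H) = Pow(Add(1, H), -1) (Function('u')(H) = Pow(Add(H, 1), -1) = Pow(Add(1, H), -1))
Mul(Add(Function('u')(290), -165842), Add(-219139, -472174)) = Mul(Add(Pow(Add(1, 290), -1), -165842), Add(-219139, -472174)) = Mul(Add(Pow(291, -1), -165842), -691313) = Mul(Add(Rational(1, 291), -165842), -691313) = Mul(Rational(-48260021, 291), -691313) = Rational(33362779897573, 291)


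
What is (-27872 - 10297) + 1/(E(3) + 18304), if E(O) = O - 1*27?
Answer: -697729319/18280 ≈ -38169.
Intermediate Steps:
E(O) = -27 + O (E(O) = O - 27 = -27 + O)
(-27872 - 10297) + 1/(E(3) + 18304) = (-27872 - 10297) + 1/((-27 + 3) + 18304) = -38169 + 1/(-24 + 18304) = -38169 + 1/18280 = -697729319/18280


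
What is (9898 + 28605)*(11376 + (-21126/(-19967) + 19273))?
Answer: 23563439765627/19967 ≈ 1.1801e+9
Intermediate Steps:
(9898 + 28605)*(11376 + (-21126/(-19967) + 19273)) = 38503*(11376 + (-21126*(-1/19967) + 19273)) = 38503*(11376 + (21126/19967 + 19273)) = 38503*(11376 + 384845117/19967) = 38503*(611989709/19967) = 23563439765627/19967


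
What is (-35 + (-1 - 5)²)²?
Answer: 1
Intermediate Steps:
(-35 + (-1 - 5)²)² = (-35 + (-6)²)² = (-35 + 36)² = 1² = 1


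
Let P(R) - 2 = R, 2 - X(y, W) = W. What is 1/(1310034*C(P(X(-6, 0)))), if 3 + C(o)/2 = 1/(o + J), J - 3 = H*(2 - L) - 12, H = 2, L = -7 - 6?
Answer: -25/193885032 ≈ -1.2894e-7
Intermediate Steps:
X(y, W) = 2 - W
L = -13
P(R) = 2 + R
J = 21 (J = 3 + (2*(2 - 1*(-13)) - 12) = 3 + (2*(2 + 13) - 12) = 3 + (2*15 - 12) = 3 + (30 - 12) = 3 + 18 = 21)
C(o) = -6 + 2/(21 + o) (C(o) = -6 + 2/(o + 21) = -6 + 2/(21 + o))
1/(1310034*C(P(X(-6, 0)))) = 1/(1310034*((2*(-62 - 3*(2 + (2 - 1*0)))/(21 + (2 + (2 - 1*0)))))) = 1/(1310034*((2*(-62 - 3*(2 + (2 + 0)))/(21 + (2 + (2 + 0)))))) = 1/(1310034*((2*(-62 - 3*(2 + 2))/(21 + (2 + 2))))) = 1/(1310034*((2*(-62 - 3*4)/(21 + 4)))) = 1/(1310034*((2*(-62 - 12)/25))) = 1/(1310034*((2*(1/25)*(-74)))) = 1/(1310034*(-148/25)) = (1/1310034)*(-25/148) = -25/193885032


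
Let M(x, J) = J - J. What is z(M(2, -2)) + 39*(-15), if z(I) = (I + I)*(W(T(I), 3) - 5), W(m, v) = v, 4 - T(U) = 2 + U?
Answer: -585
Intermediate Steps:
T(U) = 2 - U (T(U) = 4 - (2 + U) = 4 + (-2 - U) = 2 - U)
M(x, J) = 0
z(I) = -4*I (z(I) = (I + I)*(3 - 5) = (2*I)*(-2) = -4*I)
z(M(2, -2)) + 39*(-15) = -4*0 + 39*(-15) = 0 - 585 = -585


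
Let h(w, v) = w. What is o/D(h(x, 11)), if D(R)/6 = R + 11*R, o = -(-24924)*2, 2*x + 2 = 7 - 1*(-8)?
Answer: 4154/39 ≈ 106.51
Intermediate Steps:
x = 13/2 (x = -1 + (7 - 1*(-8))/2 = -1 + (7 + 8)/2 = -1 + (½)*15 = -1 + 15/2 = 13/2 ≈ 6.5000)
o = 49848 (o = -12462*(-4) = 49848)
D(R) = 72*R (D(R) = 6*(R + 11*R) = 6*(12*R) = 72*R)
o/D(h(x, 11)) = 49848/((72*(13/2))) = 49848/468 = 49848*(1/468) = 4154/39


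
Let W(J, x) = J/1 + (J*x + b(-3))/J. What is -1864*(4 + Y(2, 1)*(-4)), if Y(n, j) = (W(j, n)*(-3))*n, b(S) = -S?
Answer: -275872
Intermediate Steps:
W(J, x) = J + (3 + J*x)/J (W(J, x) = J/1 + (J*x - 1*(-3))/J = J*1 + (J*x + 3)/J = J + (3 + J*x)/J)
Y(n, j) = n*(-9/j - 3*j - 3*n) (Y(n, j) = ((j + n + 3/j)*(-3))*n = (-9/j - 3*j - 3*n)*n = n*(-9/j - 3*j - 3*n))
-1864*(4 + Y(2, 1)*(-4)) = -1864*(4 - 3*2*(3 + 1*(1 + 2))/1*(-4)) = -1864*(4 - 3*2*1*(3 + 1*3)*(-4)) = -1864*(4 - 3*2*1*(3 + 3)*(-4)) = -1864*(4 - 3*2*1*6*(-4)) = -1864*(4 - 36*(-4)) = -1864*(4 + 144) = -1864*148 = -275872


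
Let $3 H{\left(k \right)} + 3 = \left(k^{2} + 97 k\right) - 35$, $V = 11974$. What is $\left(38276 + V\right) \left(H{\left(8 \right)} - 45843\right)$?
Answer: $-2290177250$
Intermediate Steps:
$H{\left(k \right)} = - \frac{38}{3} + \frac{k^{2}}{3} + \frac{97 k}{3}$ ($H{\left(k \right)} = -1 + \frac{\left(k^{2} + 97 k\right) - 35}{3} = -1 + \frac{-35 + k^{2} + 97 k}{3} = -1 + \left(- \frac{35}{3} + \frac{k^{2}}{3} + \frac{97 k}{3}\right) = - \frac{38}{3} + \frac{k^{2}}{3} + \frac{97 k}{3}$)
$\left(38276 + V\right) \left(H{\left(8 \right)} - 45843\right) = \left(38276 + 11974\right) \left(\left(- \frac{38}{3} + \frac{8^{2}}{3} + \frac{97}{3} \cdot 8\right) - 45843\right) = 50250 \left(\left(- \frac{38}{3} + \frac{1}{3} \cdot 64 + \frac{776}{3}\right) - 45843\right) = 50250 \left(\left(- \frac{38}{3} + \frac{64}{3} + \frac{776}{3}\right) - 45843\right) = 50250 \left(\frac{802}{3} - 45843\right) = 50250 \left(- \frac{136727}{3}\right) = -2290177250$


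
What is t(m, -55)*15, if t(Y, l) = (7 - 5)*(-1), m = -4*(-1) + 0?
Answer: -30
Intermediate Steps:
m = 4 (m = 4 + 0 = 4)
t(Y, l) = -2 (t(Y, l) = 2*(-1) = -2)
t(m, -55)*15 = -2*15 = -30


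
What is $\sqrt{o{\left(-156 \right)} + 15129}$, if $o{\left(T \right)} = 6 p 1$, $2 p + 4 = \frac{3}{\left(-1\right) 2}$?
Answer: $\frac{5 \sqrt{2418}}{2} \approx 122.93$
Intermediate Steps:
$p = - \frac{11}{4}$ ($p = -2 + \frac{3 \frac{1}{\left(-1\right) 2}}{2} = -2 + \frac{3 \frac{1}{-2}}{2} = -2 + \frac{3 \left(- \frac{1}{2}\right)}{2} = -2 + \frac{1}{2} \left(- \frac{3}{2}\right) = -2 - \frac{3}{4} = - \frac{11}{4} \approx -2.75$)
$o{\left(T \right)} = - \frac{33}{2}$ ($o{\left(T \right)} = 6 \left(- \frac{11}{4}\right) 1 = \left(- \frac{33}{2}\right) 1 = - \frac{33}{2}$)
$\sqrt{o{\left(-156 \right)} + 15129} = \sqrt{- \frac{33}{2} + 15129} = \sqrt{\frac{30225}{2}} = \frac{5 \sqrt{2418}}{2}$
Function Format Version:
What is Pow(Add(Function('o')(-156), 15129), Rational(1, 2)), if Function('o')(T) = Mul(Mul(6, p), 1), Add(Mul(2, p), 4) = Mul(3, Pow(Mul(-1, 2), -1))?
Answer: Mul(Rational(5, 2), Pow(2418, Rational(1, 2))) ≈ 122.93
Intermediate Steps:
p = Rational(-11, 4) (p = Add(-2, Mul(Rational(1, 2), Mul(3, Pow(Mul(-1, 2), -1)))) = Add(-2, Mul(Rational(1, 2), Mul(3, Pow(-2, -1)))) = Add(-2, Mul(Rational(1, 2), Mul(3, Rational(-1, 2)))) = Add(-2, Mul(Rational(1, 2), Rational(-3, 2))) = Add(-2, Rational(-3, 4)) = Rational(-11, 4) ≈ -2.7500)
Function('o')(T) = Rational(-33, 2) (Function('o')(T) = Mul(Mul(6, Rational(-11, 4)), 1) = Mul(Rational(-33, 2), 1) = Rational(-33, 2))
Pow(Add(Function('o')(-156), 15129), Rational(1, 2)) = Pow(Add(Rational(-33, 2), 15129), Rational(1, 2)) = Pow(Rational(30225, 2), Rational(1, 2)) = Mul(Rational(5, 2), Pow(2418, Rational(1, 2)))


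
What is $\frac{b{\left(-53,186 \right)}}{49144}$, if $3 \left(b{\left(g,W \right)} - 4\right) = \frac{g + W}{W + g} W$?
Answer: $\frac{33}{24572} \approx 0.001343$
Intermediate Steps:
$b{\left(g,W \right)} = 4 + \frac{W}{3}$ ($b{\left(g,W \right)} = 4 + \frac{\frac{g + W}{W + g} W}{3} = 4 + \frac{\frac{W + g}{W + g} W}{3} = 4 + \frac{1 W}{3} = 4 + \frac{W}{3}$)
$\frac{b{\left(-53,186 \right)}}{49144} = \frac{4 + \frac{1}{3} \cdot 186}{49144} = \left(4 + 62\right) \frac{1}{49144} = 66 \cdot \frac{1}{49144} = \frac{33}{24572}$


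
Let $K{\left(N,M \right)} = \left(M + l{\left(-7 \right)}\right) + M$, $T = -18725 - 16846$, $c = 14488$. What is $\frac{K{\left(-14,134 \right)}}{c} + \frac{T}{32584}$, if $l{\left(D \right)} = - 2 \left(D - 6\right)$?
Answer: $- \frac{63221619}{59009624} \approx -1.0714$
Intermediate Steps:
$l{\left(D \right)} = 12 - 2 D$ ($l{\left(D \right)} = - 2 \left(-6 + D\right) = 12 - 2 D$)
$T = -35571$ ($T = -18725 - 16846 = -35571$)
$K{\left(N,M \right)} = 26 + 2 M$ ($K{\left(N,M \right)} = \left(M + \left(12 - -14\right)\right) + M = \left(M + \left(12 + 14\right)\right) + M = \left(M + 26\right) + M = \left(26 + M\right) + M = 26 + 2 M$)
$\frac{K{\left(-14,134 \right)}}{c} + \frac{T}{32584} = \frac{26 + 2 \cdot 134}{14488} - \frac{35571}{32584} = \left(26 + 268\right) \frac{1}{14488} - \frac{35571}{32584} = 294 \cdot \frac{1}{14488} - \frac{35571}{32584} = \frac{147}{7244} - \frac{35571}{32584} = - \frac{63221619}{59009624}$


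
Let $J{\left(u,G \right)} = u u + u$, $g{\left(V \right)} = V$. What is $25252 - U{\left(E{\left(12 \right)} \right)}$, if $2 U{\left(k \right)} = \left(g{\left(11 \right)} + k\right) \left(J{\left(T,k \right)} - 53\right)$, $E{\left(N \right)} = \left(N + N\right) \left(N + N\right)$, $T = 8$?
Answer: $\frac{39351}{2} \approx 19676.0$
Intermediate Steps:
$J{\left(u,G \right)} = u + u^{2}$ ($J{\left(u,G \right)} = u^{2} + u = u + u^{2}$)
$E{\left(N \right)} = 4 N^{2}$ ($E{\left(N \right)} = 2 N 2 N = 4 N^{2}$)
$U{\left(k \right)} = \frac{209}{2} + \frac{19 k}{2}$ ($U{\left(k \right)} = \frac{\left(11 + k\right) \left(8 \left(1 + 8\right) - 53\right)}{2} = \frac{\left(11 + k\right) \left(8 \cdot 9 - 53\right)}{2} = \frac{\left(11 + k\right) \left(72 - 53\right)}{2} = \frac{\left(11 + k\right) 19}{2} = \frac{209 + 19 k}{2} = \frac{209}{2} + \frac{19 k}{2}$)
$25252 - U{\left(E{\left(12 \right)} \right)} = 25252 - \left(\frac{209}{2} + \frac{19 \cdot 4 \cdot 12^{2}}{2}\right) = 25252 - \left(\frac{209}{2} + \frac{19 \cdot 4 \cdot 144}{2}\right) = 25252 - \left(\frac{209}{2} + \frac{19}{2} \cdot 576\right) = 25252 - \left(\frac{209}{2} + 5472\right) = 25252 - \frac{11153}{2} = \frac{39351}{2}$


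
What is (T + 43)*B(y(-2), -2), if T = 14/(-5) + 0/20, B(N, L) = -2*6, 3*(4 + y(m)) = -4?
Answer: -2412/5 ≈ -482.40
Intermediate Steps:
y(m) = -16/3 (y(m) = -4 + (1/3)*(-4) = -4 - 4/3 = -16/3)
B(N, L) = -12
T = -14/5 (T = 14*(-1/5) + 0*(1/20) = -14/5 + 0 = -14/5 ≈ -2.8000)
(T + 43)*B(y(-2), -2) = (-14/5 + 43)*(-12) = (201/5)*(-12) = -2412/5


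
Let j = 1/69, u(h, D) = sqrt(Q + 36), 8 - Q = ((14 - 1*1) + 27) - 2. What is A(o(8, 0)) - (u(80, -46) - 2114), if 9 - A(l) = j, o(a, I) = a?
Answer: 146486/69 - sqrt(6) ≈ 2120.5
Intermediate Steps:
Q = -30 (Q = 8 - (((14 - 1*1) + 27) - 2) = 8 - (((14 - 1) + 27) - 2) = 8 - ((13 + 27) - 2) = 8 - (40 - 2) = 8 - 1*38 = 8 - 38 = -30)
u(h, D) = sqrt(6) (u(h, D) = sqrt(-30 + 36) = sqrt(6))
j = 1/69 ≈ 0.014493
A(l) = 620/69 (A(l) = 9 - 1*1/69 = 9 - 1/69 = 620/69)
A(o(8, 0)) - (u(80, -46) - 2114) = 620/69 - (sqrt(6) - 2114) = 620/69 - (-2114 + sqrt(6)) = 620/69 + (2114 - sqrt(6)) = 146486/69 - sqrt(6)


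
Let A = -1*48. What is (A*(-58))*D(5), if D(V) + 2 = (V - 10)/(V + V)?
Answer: -6960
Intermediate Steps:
D(V) = -2 + (-10 + V)/(2*V) (D(V) = -2 + (V - 10)/(V + V) = -2 + (-10 + V)/((2*V)) = -2 + (-10 + V)*(1/(2*V)) = -2 + (-10 + V)/(2*V))
A = -48
(A*(-58))*D(5) = (-48*(-58))*(-3/2 - 5/5) = 2784*(-3/2 - 5*1/5) = 2784*(-3/2 - 1) = 2784*(-5/2) = -6960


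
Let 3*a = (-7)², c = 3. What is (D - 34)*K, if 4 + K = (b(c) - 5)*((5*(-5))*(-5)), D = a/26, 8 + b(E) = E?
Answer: 544027/13 ≈ 41848.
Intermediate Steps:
a = 49/3 (a = (⅓)*(-7)² = (⅓)*49 = 49/3 ≈ 16.333)
b(E) = -8 + E
D = 49/78 (D = (49/3)/26 = (49/3)*(1/26) = 49/78 ≈ 0.62821)
K = -1254 (K = -4 + ((-8 + 3) - 5)*((5*(-5))*(-5)) = -4 + (-5 - 5)*(-25*(-5)) = -4 - 10*125 = -4 - 1250 = -1254)
(D - 34)*K = (49/78 - 34)*(-1254) = -2603/78*(-1254) = 544027/13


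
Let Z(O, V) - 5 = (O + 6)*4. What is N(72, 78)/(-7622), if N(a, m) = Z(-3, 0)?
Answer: -17/7622 ≈ -0.0022304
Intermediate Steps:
Z(O, V) = 29 + 4*O (Z(O, V) = 5 + (O + 6)*4 = 5 + (6 + O)*4 = 5 + (24 + 4*O) = 29 + 4*O)
N(a, m) = 17 (N(a, m) = 29 + 4*(-3) = 29 - 12 = 17)
N(72, 78)/(-7622) = 17/(-7622) = 17*(-1/7622) = -17/7622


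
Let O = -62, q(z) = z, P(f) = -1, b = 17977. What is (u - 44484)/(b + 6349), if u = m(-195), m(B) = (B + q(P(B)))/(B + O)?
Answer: -5716096/3125891 ≈ -1.8286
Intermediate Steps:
m(B) = (-1 + B)/(-62 + B) (m(B) = (B - 1)/(B - 62) = (-1 + B)/(-62 + B))
u = 196/257 (u = (-1 - 195)/(-62 - 195) = -196/(-257) = -1/257*(-196) = 196/257 ≈ 0.76265)
(u - 44484)/(b + 6349) = (196/257 - 44484)/(17977 + 6349) = -11432192/257/24326 = -11432192/257*1/24326 = -5716096/3125891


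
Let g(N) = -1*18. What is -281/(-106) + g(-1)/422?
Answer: 58337/22366 ≈ 2.6083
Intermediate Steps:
g(N) = -18
-281/(-106) + g(-1)/422 = -281/(-106) - 18/422 = -281*(-1/106) - 18*1/422 = 281/106 - 9/211 = 58337/22366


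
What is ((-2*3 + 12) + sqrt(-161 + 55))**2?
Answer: (6 + I*sqrt(106))**2 ≈ -70.0 + 123.55*I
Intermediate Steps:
((-2*3 + 12) + sqrt(-161 + 55))**2 = ((-6 + 12) + sqrt(-106))**2 = (6 + I*sqrt(106))**2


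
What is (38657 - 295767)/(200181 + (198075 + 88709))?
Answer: -51422/97393 ≈ -0.52798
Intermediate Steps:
(38657 - 295767)/(200181 + (198075 + 88709)) = -257110/(200181 + 286784) = -257110/486965 = -257110*1/486965 = -51422/97393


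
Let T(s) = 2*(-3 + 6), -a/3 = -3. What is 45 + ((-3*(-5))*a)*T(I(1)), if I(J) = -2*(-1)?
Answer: 855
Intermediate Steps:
a = 9 (a = -3*(-3) = 9)
I(J) = 2
T(s) = 6 (T(s) = 2*3 = 6)
45 + ((-3*(-5))*a)*T(I(1)) = 45 + (-3*(-5)*9)*6 = 45 + (15*9)*6 = 45 + 135*6 = 45 + 810 = 855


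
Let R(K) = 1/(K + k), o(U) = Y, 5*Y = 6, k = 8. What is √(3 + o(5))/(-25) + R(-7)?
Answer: 1 - √105/125 ≈ 0.91802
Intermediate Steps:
Y = 6/5 (Y = (⅕)*6 = 6/5 ≈ 1.2000)
o(U) = 6/5
R(K) = 1/(8 + K) (R(K) = 1/(K + 8) = 1/(8 + K))
√(3 + o(5))/(-25) + R(-7) = √(3 + 6/5)/(-25) + 1/(8 - 7) = √(21/5)*(-1/25) + 1/1 = (√105/5)*(-1/25) + 1 = -√105/125 + 1 = 1 - √105/125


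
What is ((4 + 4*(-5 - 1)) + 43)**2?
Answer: 529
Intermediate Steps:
((4 + 4*(-5 - 1)) + 43)**2 = ((4 + 4*(-6)) + 43)**2 = ((4 - 24) + 43)**2 = (-20 + 43)**2 = 23**2 = 529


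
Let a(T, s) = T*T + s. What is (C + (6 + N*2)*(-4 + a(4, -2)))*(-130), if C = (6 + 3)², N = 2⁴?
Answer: -59930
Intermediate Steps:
N = 16
a(T, s) = s + T² (a(T, s) = T² + s = s + T²)
C = 81 (C = 9² = 81)
(C + (6 + N*2)*(-4 + a(4, -2)))*(-130) = (81 + (6 + 16*2)*(-4 + (-2 + 4²)))*(-130) = (81 + (6 + 32)*(-4 + (-2 + 16)))*(-130) = (81 + 38*(-4 + 14))*(-130) = (81 + 38*10)*(-130) = (81 + 380)*(-130) = 461*(-130) = -59930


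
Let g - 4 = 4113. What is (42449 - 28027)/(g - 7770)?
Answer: -14422/3653 ≈ -3.9480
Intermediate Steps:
g = 4117 (g = 4 + 4113 = 4117)
(42449 - 28027)/(g - 7770) = (42449 - 28027)/(4117 - 7770) = 14422/(-3653) = 14422*(-1/3653) = -14422/3653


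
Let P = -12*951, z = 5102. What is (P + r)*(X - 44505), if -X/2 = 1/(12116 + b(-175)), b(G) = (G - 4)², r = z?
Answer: 12400457980970/44157 ≈ 2.8083e+8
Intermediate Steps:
r = 5102
b(G) = (-4 + G)²
P = -11412
X = -2/44157 (X = -2/(12116 + (-4 - 175)²) = -2/(12116 + (-179)²) = -2/(12116 + 32041) = -2/44157 ≈ -4.5293e-5)
(P + r)*(X - 44505) = (-11412 + 5102)*(-2/44157 - 44505) = -6310*(-1965207287/44157) = 12400457980970/44157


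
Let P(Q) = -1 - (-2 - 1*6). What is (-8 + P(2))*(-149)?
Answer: 149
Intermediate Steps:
P(Q) = 7 (P(Q) = -1 - (-2 - 6) = -1 - 1*(-8) = -1 + 8 = 7)
(-8 + P(2))*(-149) = (-8 + 7)*(-149) = -1*(-149) = 149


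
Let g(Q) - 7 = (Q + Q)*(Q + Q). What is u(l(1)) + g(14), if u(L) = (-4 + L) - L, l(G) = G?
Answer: 787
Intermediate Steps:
g(Q) = 7 + 4*Q² (g(Q) = 7 + (Q + Q)*(Q + Q) = 7 + (2*Q)*(2*Q) = 7 + 4*Q²)
u(L) = -4
u(l(1)) + g(14) = -4 + (7 + 4*14²) = -4 + (7 + 4*196) = -4 + (7 + 784) = -4 + 791 = 787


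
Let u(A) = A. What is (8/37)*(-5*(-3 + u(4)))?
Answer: -40/37 ≈ -1.0811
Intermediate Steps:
(8/37)*(-5*(-3 + u(4))) = (8/37)*(-5*(-3 + 4)) = (8*(1/37))*(-5*1) = (8/37)*(-5) = -40/37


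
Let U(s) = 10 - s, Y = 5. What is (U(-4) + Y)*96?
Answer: 1824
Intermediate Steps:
(U(-4) + Y)*96 = ((10 - 1*(-4)) + 5)*96 = ((10 + 4) + 5)*96 = (14 + 5)*96 = 19*96 = 1824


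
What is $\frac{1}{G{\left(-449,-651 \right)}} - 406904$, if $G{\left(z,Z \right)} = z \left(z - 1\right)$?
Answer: $- \frac{82214953199}{202050} \approx -4.069 \cdot 10^{5}$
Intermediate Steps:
$G{\left(z,Z \right)} = z \left(-1 + z\right)$
$\frac{1}{G{\left(-449,-651 \right)}} - 406904 = \frac{1}{\left(-449\right) \left(-1 - 449\right)} - 406904 = \frac{1}{\left(-449\right) \left(-450\right)} - 406904 = \frac{1}{202050} - 406904 = - \frac{82214953199}{202050}$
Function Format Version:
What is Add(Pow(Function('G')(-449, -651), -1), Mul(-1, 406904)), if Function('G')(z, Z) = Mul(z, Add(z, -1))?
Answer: Rational(-82214953199, 202050) ≈ -4.0690e+5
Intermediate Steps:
Function('G')(z, Z) = Mul(z, Add(-1, z))
Add(Pow(Function('G')(-449, -651), -1), Mul(-1, 406904)) = Add(Pow(Mul(-449, Add(-1, -449)), -1), Mul(-1, 406904)) = Add(Pow(Mul(-449, -450), -1), -406904) = Add(Pow(202050, -1), -406904) = Add(Rational(1, 202050), -406904) = Rational(-82214953199, 202050)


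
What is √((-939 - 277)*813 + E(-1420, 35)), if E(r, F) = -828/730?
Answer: I*√131707451910/365 ≈ 994.29*I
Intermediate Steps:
E(r, F) = -414/365 (E(r, F) = -828*1/730 = -414/365)
√((-939 - 277)*813 + E(-1420, 35)) = √((-939 - 277)*813 - 414/365) = √(-1216*813 - 414/365) = √(-988608 - 414/365) = √(-360842334/365) = I*√131707451910/365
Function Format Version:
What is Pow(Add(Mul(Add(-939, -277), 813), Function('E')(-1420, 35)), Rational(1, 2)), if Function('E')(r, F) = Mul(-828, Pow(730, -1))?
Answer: Mul(Rational(1, 365), I, Pow(131707451910, Rational(1, 2))) ≈ Mul(994.29, I)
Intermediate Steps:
Function('E')(r, F) = Rational(-414, 365) (Function('E')(r, F) = Mul(-828, Rational(1, 730)) = Rational(-414, 365))
Pow(Add(Mul(Add(-939, -277), 813), Function('E')(-1420, 35)), Rational(1, 2)) = Pow(Add(Mul(Add(-939, -277), 813), Rational(-414, 365)), Rational(1, 2)) = Pow(Add(Mul(-1216, 813), Rational(-414, 365)), Rational(1, 2)) = Pow(Add(-988608, Rational(-414, 365)), Rational(1, 2)) = Pow(Rational(-360842334, 365), Rational(1, 2)) = Mul(Rational(1, 365), I, Pow(131707451910, Rational(1, 2)))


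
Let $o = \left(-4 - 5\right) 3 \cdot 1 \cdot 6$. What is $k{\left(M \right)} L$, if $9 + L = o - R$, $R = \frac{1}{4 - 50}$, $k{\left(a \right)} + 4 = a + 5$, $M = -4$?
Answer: $\frac{23595}{46} \approx 512.93$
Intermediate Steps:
$k{\left(a \right)} = 1 + a$ ($k{\left(a \right)} = -4 + \left(a + 5\right) = -4 + \left(5 + a\right) = 1 + a$)
$o = -162$ ($o = \left(-9\right) 3 \cdot 1 \cdot 6 = \left(-27\right) 1 \cdot 6 = \left(-27\right) 6 = -162$)
$R = - \frac{1}{46}$ ($R = \frac{1}{-46} = - \frac{1}{46} \approx -0.021739$)
$L = - \frac{7865}{46}$ ($L = -9 - \frac{7451}{46} = - \frac{7865}{46} \approx -170.98$)
$k{\left(M \right)} L = \left(1 - 4\right) \left(- \frac{7865}{46}\right) = \left(-3\right) \left(- \frac{7865}{46}\right) = \frac{23595}{46}$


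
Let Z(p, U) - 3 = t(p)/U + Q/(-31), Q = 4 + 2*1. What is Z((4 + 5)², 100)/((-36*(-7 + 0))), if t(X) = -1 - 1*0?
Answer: 8669/781200 ≈ 0.011097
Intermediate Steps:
Q = 6 (Q = 4 + 2 = 6)
t(X) = -1 (t(X) = -1 + 0 = -1)
Z(p, U) = 87/31 - 1/U (Z(p, U) = 3 + (-1/U + 6/(-31)) = 3 + (-1/U + 6*(-1/31)) = 3 + (-1/U - 6/31) = 3 + (-6/31 - 1/U) = 87/31 - 1/U)
Z((4 + 5)², 100)/((-36*(-7 + 0))) = (87/31 - 1/100)/((-36*(-7 + 0))) = (87/31 - 1*1/100)/((-36*(-7))) = (87/31 - 1/100)/252 = (8669/3100)*(1/252) = 8669/781200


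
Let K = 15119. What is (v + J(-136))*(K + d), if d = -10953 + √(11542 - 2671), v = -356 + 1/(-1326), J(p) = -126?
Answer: -1331314039/663 - 639133*√8871/1326 ≈ -2.0534e+6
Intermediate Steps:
v = -472057/1326 (v = -356 - 1/1326 = -472057/1326 ≈ -356.00)
d = -10953 + √8871 ≈ -10859.
(v + J(-136))*(K + d) = (-472057/1326 - 126)*(15119 + (-10953 + √8871)) = -639133*(4166 + √8871)/1326 = -1331314039/663 - 639133*√8871/1326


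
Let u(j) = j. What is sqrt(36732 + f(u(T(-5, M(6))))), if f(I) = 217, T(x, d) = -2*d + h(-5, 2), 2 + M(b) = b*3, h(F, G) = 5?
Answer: sqrt(36949) ≈ 192.22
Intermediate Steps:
M(b) = -2 + 3*b (M(b) = -2 + b*3 = -2 + 3*b)
T(x, d) = 5 - 2*d (T(x, d) = -2*d + 5 = 5 - 2*d)
sqrt(36732 + f(u(T(-5, M(6))))) = sqrt(36732 + 217) = sqrt(36949)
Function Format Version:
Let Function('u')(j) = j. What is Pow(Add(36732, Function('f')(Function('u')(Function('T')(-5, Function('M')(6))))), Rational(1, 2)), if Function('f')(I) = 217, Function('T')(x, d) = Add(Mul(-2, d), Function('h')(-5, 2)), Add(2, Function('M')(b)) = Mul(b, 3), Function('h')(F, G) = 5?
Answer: Pow(36949, Rational(1, 2)) ≈ 192.22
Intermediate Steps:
Function('M')(b) = Add(-2, Mul(3, b)) (Function('M')(b) = Add(-2, Mul(b, 3)) = Add(-2, Mul(3, b)))
Function('T')(x, d) = Add(5, Mul(-2, d)) (Function('T')(x, d) = Add(Mul(-2, d), 5) = Add(5, Mul(-2, d)))
Pow(Add(36732, Function('f')(Function('u')(Function('T')(-5, Function('M')(6))))), Rational(1, 2)) = Pow(Add(36732, 217), Rational(1, 2)) = Pow(36949, Rational(1, 2))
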